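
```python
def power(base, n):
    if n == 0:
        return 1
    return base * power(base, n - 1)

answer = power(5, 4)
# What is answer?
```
Call trace:
power(base=5, n=4)
  power(base=5, n=3)
    power(base=5, n=2)
      power(base=5, n=1)
        power(base=5, n=0)
        -> return 1
      -> return 5
    -> return 25
  -> return 125
-> return 625

Final answer: 625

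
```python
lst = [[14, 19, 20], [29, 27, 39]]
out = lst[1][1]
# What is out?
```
Trace:
  lst=[[14, 19, 20], [29, 27, 39]]
  lst=[[14, 19, 20], [29, 27, 39]], out=27

Final answer: 27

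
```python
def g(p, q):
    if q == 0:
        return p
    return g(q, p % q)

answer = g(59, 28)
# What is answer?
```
Call trace:
g(p=59, q=28)
  g(p=28, q=3)
    g(p=3, q=1)
      g(p=1, q=0)
      -> return 1
    -> return 1
  -> return 1
-> return 1

Final answer: 1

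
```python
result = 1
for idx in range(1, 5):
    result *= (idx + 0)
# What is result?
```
Trace:
  result=1
  result=1, idx=1
  result=2, idx=2
  result=6, idx=3
  result=24, idx=4

Final answer: 24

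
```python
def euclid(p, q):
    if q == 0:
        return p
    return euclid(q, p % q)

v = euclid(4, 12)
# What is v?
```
Call trace:
euclid(p=4, q=12)
  euclid(p=12, q=4)
    euclid(p=4, q=0)
    -> return 4
  -> return 4
-> return 4

Final answer: 4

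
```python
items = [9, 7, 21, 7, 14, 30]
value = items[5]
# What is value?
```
Trace:
  items=[9, 7, 21, 7, 14, 30]
  items=[9, 7, 21, 7, 14, 30], value=30

Final answer: 30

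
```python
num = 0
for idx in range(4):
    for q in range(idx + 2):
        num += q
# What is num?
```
Trace:
  num=0
  num=0, idx=0, q=0
  num=1, idx=0, q=1
  num=1, idx=1, q=0
  num=2, idx=1, q=1
  num=4, idx=1, q=2
  num=4, idx=2, q=0
  num=5, idx=2, q=1
  num=7, idx=2, q=2
  num=10, idx=2, q=3
  num=10, idx=3, q=0
  num=11, idx=3, q=1
  num=13, idx=3, q=2
  num=16, idx=3, q=3
  num=20, idx=3, q=4

Final answer: 20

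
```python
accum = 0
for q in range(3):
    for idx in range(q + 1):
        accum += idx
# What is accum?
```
Trace:
  accum=0
  accum=0, q=0, idx=0
  accum=0, q=1, idx=0
  accum=1, q=1, idx=1
  accum=1, q=2, idx=0
  accum=2, q=2, idx=1
  accum=4, q=2, idx=2

Final answer: 4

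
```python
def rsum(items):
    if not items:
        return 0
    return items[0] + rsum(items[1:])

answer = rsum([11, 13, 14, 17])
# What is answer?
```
Call trace:
rsum(items=[11, 13, 14, 17])
  rsum(items=[13, 14, 17])
    rsum(items=[14, 17])
      rsum(items=[17])
        rsum(items=[])
        -> return 0
      -> return 17
    -> return 31
  -> return 44
-> return 55

Final answer: 55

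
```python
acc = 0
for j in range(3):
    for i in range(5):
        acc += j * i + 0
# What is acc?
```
Trace:
  acc=0
  acc=0, j=0, i=0
  acc=0, j=0, i=1
  acc=0, j=0, i=2
  acc=0, j=0, i=3
  acc=0, j=0, i=4
  acc=0, j=1, i=0
  acc=1, j=1, i=1
  acc=3, j=1, i=2
  acc=6, j=1, i=3
  acc=10, j=1, i=4
  acc=10, j=2, i=0
  acc=12, j=2, i=1
  acc=16, j=2, i=2
  acc=22, j=2, i=3
  acc=30, j=2, i=4

Final answer: 30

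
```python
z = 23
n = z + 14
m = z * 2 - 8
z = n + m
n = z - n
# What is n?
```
Trace:
  z=23
  z=23, n=37
  z=23, n=37, m=38
  z=75, n=37, m=38
  z=75, n=38, m=38

Final answer: 38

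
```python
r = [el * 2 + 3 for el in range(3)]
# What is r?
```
Trace:
  el=0
  el=1
  el=2
  r=[3, 5, 7]

Final answer: [3, 5, 7]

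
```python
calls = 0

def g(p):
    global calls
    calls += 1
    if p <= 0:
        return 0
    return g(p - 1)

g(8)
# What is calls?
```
Call trace:
g(p=8)
  g(p=7)
    g(p=6)
      g(p=5)
        g(p=4)
          g(p=3)
            g(p=2)
              g(p=1)
                g(p=0)
                -> return 0
              -> return 0
            -> return 0
          -> return 0
        -> return 0
      -> return 0
    -> return 0
  -> return 0
-> return 0

calls is incremented once per call. g is entered once for each p = 8, 7, 6, 5, 4, 3, 2, 1, 0 (the p <= 0 call returns without recursing), i.e. 8 + 1 calls.
calls = 9

Final answer: 9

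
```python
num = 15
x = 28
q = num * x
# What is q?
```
Trace:
  num=15
  num=15, x=28
  num=15, x=28, q=420

Final answer: 420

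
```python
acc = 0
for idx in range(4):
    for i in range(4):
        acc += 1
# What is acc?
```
Trace:
  acc=0
  acc=1, idx=0, i=0
  acc=2, idx=0, i=1
  acc=3, idx=0, i=2
  acc=4, idx=0, i=3
  acc=5, idx=1, i=0
  acc=6, idx=1, i=1
  acc=7, idx=1, i=2
  acc=8, idx=1, i=3
  acc=9, idx=2, i=0
  acc=10, idx=2, i=1
  acc=11, idx=2, i=2
  acc=12, idx=2, i=3
  acc=13, idx=3, i=0
  acc=14, idx=3, i=1
  acc=15, idx=3, i=2
  acc=16, idx=3, i=3

Final answer: 16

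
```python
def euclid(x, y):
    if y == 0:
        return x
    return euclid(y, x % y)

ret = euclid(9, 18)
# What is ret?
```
Call trace:
euclid(x=9, y=18)
  euclid(x=18, y=9)
    euclid(x=9, y=0)
    -> return 9
  -> return 9
-> return 9

Final answer: 9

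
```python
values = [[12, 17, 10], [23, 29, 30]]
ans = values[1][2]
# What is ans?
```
Trace:
  values=[[12, 17, 10], [23, 29, 30]]
  values=[[12, 17, 10], [23, 29, 30]], ans=30

Final answer: 30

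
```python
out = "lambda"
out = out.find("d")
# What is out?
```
Trace:
  out='lambda'
  out=4

Final answer: 4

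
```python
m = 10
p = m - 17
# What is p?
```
Trace:
  m=10
  m=10, p=-7

Final answer: -7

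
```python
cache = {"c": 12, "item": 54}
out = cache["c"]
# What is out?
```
Trace:
  cache={'c': 12, 'item': 54}
  cache={'c': 12, 'item': 54}, out=12

Final answer: 12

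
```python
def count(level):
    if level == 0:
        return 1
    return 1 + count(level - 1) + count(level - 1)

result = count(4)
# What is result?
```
Call trace (a repeated sub-call is expanded the first time; later identical calls just restate its return value):
count(level=4)
  count(level=3)
    count(level=2)
      count(level=1)
        count(level=0)
        -> return 1
        count(level=0)
        -> return 1
      -> return 3
      count(level=1) -> return 3  (same call as traced above)
    -> return 7
    count(level=2) -> return 7  (same call as traced above)
  -> return 15
  count(level=3) -> return 15  (same call as traced above)
-> return 31

Final answer: 31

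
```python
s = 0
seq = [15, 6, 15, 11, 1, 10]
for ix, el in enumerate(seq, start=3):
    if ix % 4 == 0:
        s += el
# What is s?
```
Trace:
  s=0
  s=0, ix=3, el=15
  s=6, ix=4, el=6
  s=6, ix=5, el=15
  s=6, ix=6, el=11
  s=6, ix=7, el=1
  s=16, ix=8, el=10

Final answer: 16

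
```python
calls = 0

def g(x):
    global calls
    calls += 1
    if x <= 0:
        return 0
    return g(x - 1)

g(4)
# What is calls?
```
Call trace:
g(x=4)
  g(x=3)
    g(x=2)
      g(x=1)
        g(x=0)
        -> return 0
      -> return 0
    -> return 0
  -> return 0
-> return 0

calls is incremented once per call. g is entered once for each x = 4, 3, 2, 1, 0 (the x <= 0 call returns without recursing), i.e. 4 + 1 calls.
calls = 5

Final answer: 5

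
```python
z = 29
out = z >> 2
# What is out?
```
Trace:
  z=29
  z=29, out=7

Final answer: 7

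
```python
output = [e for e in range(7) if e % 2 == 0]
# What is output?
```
Trace:
  e=0
  e=1
  e=2
  e=3
  e=4
  e=5
  e=6
  output=[0, 2, 4, 6]

Final answer: [0, 2, 4, 6]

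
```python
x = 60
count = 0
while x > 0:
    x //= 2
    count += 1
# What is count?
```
Trace:
  x=60
  x=60, count=0
  x=30, count=1
  x=15, count=2
  x=7, count=3
  x=3, count=4
  x=1, count=5
  x=0, count=6

Final answer: 6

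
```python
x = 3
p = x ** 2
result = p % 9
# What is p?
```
Trace:
  x=3
  x=3, p=9
  x=3, p=9, result=0

Final answer: 9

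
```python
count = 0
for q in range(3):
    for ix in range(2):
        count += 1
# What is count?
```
Trace:
  count=0
  count=1, q=0, ix=0
  count=2, q=0, ix=1
  count=3, q=1, ix=0
  count=4, q=1, ix=1
  count=5, q=2, ix=0
  count=6, q=2, ix=1

Final answer: 6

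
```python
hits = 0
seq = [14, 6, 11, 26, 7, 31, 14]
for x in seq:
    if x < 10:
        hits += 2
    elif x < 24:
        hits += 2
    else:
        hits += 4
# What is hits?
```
Trace:
  hits=0
  hits=2, x=14
  hits=4, x=6
  hits=6, x=11
  hits=10, x=26
  hits=12, x=7
  hits=16, x=31
  hits=18, x=14

Final answer: 18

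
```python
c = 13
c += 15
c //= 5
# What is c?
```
Trace:
  c=13
  c=28
  c=5

Final answer: 5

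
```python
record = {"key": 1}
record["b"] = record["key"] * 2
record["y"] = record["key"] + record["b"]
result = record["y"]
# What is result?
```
Trace:
  record={'key': 1}
  record={'key': 1, 'b': 2}
  record={'key': 1, 'b': 2, 'y': 3}
  record={'key': 1, 'b': 2, 'y': 3}, result=3

Final answer: 3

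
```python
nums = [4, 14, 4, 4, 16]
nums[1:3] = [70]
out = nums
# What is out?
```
Trace:
  nums=[4, 14, 4, 4, 16]
  nums=[4, 70, 4, 16]
  nums=[4, 70, 4, 16], out=[4, 70, 4, 16]

Final answer: [4, 70, 4, 16]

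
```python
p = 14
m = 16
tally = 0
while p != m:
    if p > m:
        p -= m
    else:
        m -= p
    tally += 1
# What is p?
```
Trace:
  p=14
  p=14, m=16
  p=14, m=16, tally=0
  p=14, m=2, tally=1
  p=12, m=2, tally=2
  p=10, m=2, tally=3
  p=8, m=2, tally=4
  p=6, m=2, tally=5
  p=4, m=2, tally=6
  p=2, m=2, tally=7

Final answer: 2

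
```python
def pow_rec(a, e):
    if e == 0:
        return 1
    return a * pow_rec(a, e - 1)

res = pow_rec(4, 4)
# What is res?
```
Call trace:
pow_rec(a=4, e=4)
  pow_rec(a=4, e=3)
    pow_rec(a=4, e=2)
      pow_rec(a=4, e=1)
        pow_rec(a=4, e=0)
        -> return 1
      -> return 4
    -> return 16
  -> return 64
-> return 256

Final answer: 256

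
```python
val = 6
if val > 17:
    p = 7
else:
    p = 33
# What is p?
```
Trace:
  val=6
  val=6, p=33

Final answer: 33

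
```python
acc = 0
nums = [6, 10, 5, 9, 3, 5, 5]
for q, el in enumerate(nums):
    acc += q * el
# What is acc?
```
Trace:
  acc=0
  acc=0, q=0, el=6
  acc=10, q=1, el=10
  acc=20, q=2, el=5
  acc=47, q=3, el=9
  acc=59, q=4, el=3
  acc=84, q=5, el=5
  acc=114, q=6, el=5

Final answer: 114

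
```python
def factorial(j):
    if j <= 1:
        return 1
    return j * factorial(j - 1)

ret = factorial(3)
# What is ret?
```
Call trace:
factorial(j=3)
  factorial(j=2)
    factorial(j=1)
    -> return 1
  -> return 2
-> return 6

Final answer: 6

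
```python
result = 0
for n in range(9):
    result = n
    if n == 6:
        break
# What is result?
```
Trace:
  result=0
  result=0, n=0
  result=1, n=1
  result=2, n=2
  result=3, n=3
  result=4, n=4
  result=5, n=5
  result=6, n=6

Final answer: 6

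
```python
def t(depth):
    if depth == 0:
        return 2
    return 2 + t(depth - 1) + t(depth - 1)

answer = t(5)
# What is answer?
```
Call trace (a repeated sub-call is expanded the first time; later identical calls just restate its return value):
t(depth=5)
  t(depth=4)
    t(depth=3)
      t(depth=2)
        t(depth=1)
          t(depth=0)
          -> return 2
          t(depth=0)
          -> return 2
        -> return 6
        t(depth=1) -> return 6  (same call as traced above)
      -> return 14
      t(depth=2) -> return 14  (same call as traced above)
    -> return 30
    t(depth=3) -> return 30  (same call as traced above)
  -> return 62
  t(depth=4) -> return 62  (same call as traced above)
-> return 126

Final answer: 126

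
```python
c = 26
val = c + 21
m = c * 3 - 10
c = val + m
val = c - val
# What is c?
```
Trace:
  c=26
  c=26, val=47
  c=26, val=47, m=68
  c=115, val=47, m=68
  c=115, val=68, m=68

Final answer: 115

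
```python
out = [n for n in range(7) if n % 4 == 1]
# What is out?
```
Trace:
  n=0
  n=1
  n=2
  n=3
  n=4
  n=5
  n=6
  out=[1, 5]

Final answer: [1, 5]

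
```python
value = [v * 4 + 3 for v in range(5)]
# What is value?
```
Trace:
  v=0
  v=1
  v=2
  v=3
  v=4
  value=[3, 7, 11, 15, 19]

Final answer: [3, 7, 11, 15, 19]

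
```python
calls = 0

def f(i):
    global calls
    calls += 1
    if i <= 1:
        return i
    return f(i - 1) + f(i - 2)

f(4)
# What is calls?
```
Call trace (a repeated sub-call is expanded the first time; later identical calls just restate its return value):
f(i=4)
  f(i=3)
    f(i=2)
      f(i=1)
      -> return 1
      f(i=0)
      -> return 0
    -> return 1
    f(i=1)
    -> return 1
  -> return 2
  f(i=2) -> return 1  (same call as traced above)
-> return 3

calls is incremented once per call, so count the calls in each subtree. Let C(i) = number of calls made by f(i).
C(0) = C(1) = 1 (base case, no recursion); C(i) = 1 + C(i - 1) + C(i - 2) otherwise.
C(2) = 1 + C(1) + C(0) = 1 + 1 + 1 = 3
C(3) = 1 + C(2) + C(1) = 1 + 3 + 1 = 5
C(4) = 1 + C(3) + C(2) = 1 + 5 + 3 = 9
calls = C(4) = 9

Final answer: 9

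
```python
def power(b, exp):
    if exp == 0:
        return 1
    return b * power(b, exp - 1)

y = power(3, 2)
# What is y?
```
Call trace:
power(b=3, exp=2)
  power(b=3, exp=1)
    power(b=3, exp=0)
    -> return 1
  -> return 3
-> return 9

Final answer: 9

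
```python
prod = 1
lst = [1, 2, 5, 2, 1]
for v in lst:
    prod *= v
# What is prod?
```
Trace:
  prod=1
  prod=1, v=1
  prod=2, v=2
  prod=10, v=5
  prod=20, v=2
  prod=20, v=1

Final answer: 20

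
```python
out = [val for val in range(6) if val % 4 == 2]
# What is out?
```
Trace:
  val=0
  val=1
  val=2
  val=3
  val=4
  val=5
  out=[2]

Final answer: [2]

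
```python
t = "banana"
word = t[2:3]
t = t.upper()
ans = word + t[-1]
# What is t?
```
Trace:
  t='banana'
  t='banana', word='n'
  t='BANANA', word='n'
  t='BANANA', word='n', ans='nA'

Final answer: 'BANANA'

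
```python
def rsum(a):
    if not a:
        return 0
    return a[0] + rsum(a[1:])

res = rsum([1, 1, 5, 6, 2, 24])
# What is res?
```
Call trace:
rsum(a=[1, 1, 5, 6, 2, 24])
  rsum(a=[1, 5, 6, 2, 24])
    rsum(a=[5, 6, 2, 24])
      rsum(a=[6, 2, 24])
        rsum(a=[2, 24])
          rsum(a=[24])
            rsum(a=[])
            -> return 0
          -> return 24
        -> return 26
      -> return 32
    -> return 37
  -> return 38
-> return 39

Final answer: 39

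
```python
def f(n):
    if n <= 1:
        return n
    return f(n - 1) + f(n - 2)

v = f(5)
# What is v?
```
Call trace (a repeated sub-call is expanded the first time; later identical calls just restate its return value):
f(n=5)
  f(n=4)
    f(n=3)
      f(n=2)
        f(n=1)
        -> return 1
        f(n=0)
        -> return 0
      -> return 1
      f(n=1)
      -> return 1
    -> return 2
    f(n=2) -> return 1  (same call as traced above)
  -> return 3
  f(n=3) -> return 2  (same call as traced above)
-> return 5

Final answer: 5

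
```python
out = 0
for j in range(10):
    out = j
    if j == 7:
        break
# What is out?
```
Trace:
  out=0
  out=0, j=0
  out=1, j=1
  out=2, j=2
  out=3, j=3
  out=4, j=4
  out=5, j=5
  out=6, j=6
  out=7, j=7

Final answer: 7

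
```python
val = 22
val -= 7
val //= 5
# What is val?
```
Trace:
  val=22
  val=15
  val=3

Final answer: 3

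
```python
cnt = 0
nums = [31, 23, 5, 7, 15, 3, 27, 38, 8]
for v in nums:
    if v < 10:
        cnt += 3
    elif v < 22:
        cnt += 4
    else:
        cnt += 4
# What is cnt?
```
Trace:
  cnt=0
  cnt=4, v=31
  cnt=8, v=23
  cnt=11, v=5
  cnt=14, v=7
  cnt=18, v=15
  cnt=21, v=3
  cnt=25, v=27
  cnt=29, v=38
  cnt=32, v=8

Final answer: 32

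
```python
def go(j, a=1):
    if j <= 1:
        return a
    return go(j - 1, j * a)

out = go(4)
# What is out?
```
Call trace:
go(j=4, a=1)
  go(j=3, a=4)
    go(j=2, a=12)
      go(j=1, a=24)
      -> return 24
    -> return 24
  -> return 24
-> return 24

Final answer: 24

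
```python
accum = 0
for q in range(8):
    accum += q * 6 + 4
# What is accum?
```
Trace:
  accum=0
  accum=4, q=0
  accum=14, q=1
  accum=30, q=2
  accum=52, q=3
  accum=80, q=4
  accum=114, q=5
  accum=154, q=6
  accum=200, q=7

Final answer: 200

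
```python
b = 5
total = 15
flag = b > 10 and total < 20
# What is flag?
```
Trace:
  b=5
  b=5, total=15
  b=5, total=15, flag=False

Final answer: False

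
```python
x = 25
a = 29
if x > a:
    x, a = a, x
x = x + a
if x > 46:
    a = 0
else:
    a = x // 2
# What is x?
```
Trace:
  x=25
  x=25, a=29
  x=25, a=29
  x=54, a=29
  x=54, a=0

Final answer: 54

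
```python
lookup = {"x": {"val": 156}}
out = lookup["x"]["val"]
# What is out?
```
Trace:
  lookup={'x': {'val': 156}}
  lookup={'x': {'val': 156}}, out=156

Final answer: 156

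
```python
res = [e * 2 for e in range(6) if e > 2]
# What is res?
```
Trace:
  e=0
  e=1
  e=2
  e=3
  e=4
  e=5
  res=[6, 8, 10]

Final answer: [6, 8, 10]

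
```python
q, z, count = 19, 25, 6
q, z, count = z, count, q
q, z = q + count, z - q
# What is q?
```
Trace:
  q=19, z=25, count=6
  q=25, z=6, count=19
  q=44, z=-19, count=19

Final answer: 44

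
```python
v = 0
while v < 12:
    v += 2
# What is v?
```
Trace:
  v=0
  v=2
  v=4
  v=6
  v=8
  v=10
  v=12

Final answer: 12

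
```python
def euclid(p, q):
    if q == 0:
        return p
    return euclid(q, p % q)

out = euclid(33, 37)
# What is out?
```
Call trace:
euclid(p=33, q=37)
  euclid(p=37, q=33)
    euclid(p=33, q=4)
      euclid(p=4, q=1)
        euclid(p=1, q=0)
        -> return 1
      -> return 1
    -> return 1
  -> return 1
-> return 1

Final answer: 1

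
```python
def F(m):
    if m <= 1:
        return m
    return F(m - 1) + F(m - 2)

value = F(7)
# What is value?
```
Call trace (a repeated sub-call is expanded the first time; later identical calls just restate its return value):
F(m=7)
  F(m=6)
    F(m=5)
      F(m=4)
        F(m=3)
          F(m=2)
            F(m=1)
            -> return 1
            F(m=0)
            -> return 0
          -> return 1
          F(m=1)
          -> return 1
        -> return 2
        F(m=2) -> return 1  (same call as traced above)
      -> return 3
      F(m=3) -> return 2  (same call as traced above)
    -> return 5
    F(m=4) -> return 3  (same call as traced above)
  -> return 8
  F(m=5) -> return 5  (same call as traced above)
-> return 13

Final answer: 13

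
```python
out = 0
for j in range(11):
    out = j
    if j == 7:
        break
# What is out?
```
Trace:
  out=0
  out=0, j=0
  out=1, j=1
  out=2, j=2
  out=3, j=3
  out=4, j=4
  out=5, j=5
  out=6, j=6
  out=7, j=7

Final answer: 7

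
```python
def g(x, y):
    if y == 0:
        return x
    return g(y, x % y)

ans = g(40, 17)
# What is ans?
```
Call trace:
g(x=40, y=17)
  g(x=17, y=6)
    g(x=6, y=5)
      g(x=5, y=1)
        g(x=1, y=0)
        -> return 1
      -> return 1
    -> return 1
  -> return 1
-> return 1

Final answer: 1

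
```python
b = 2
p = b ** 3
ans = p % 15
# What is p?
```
Trace:
  b=2
  b=2, p=8
  b=2, p=8, ans=8

Final answer: 8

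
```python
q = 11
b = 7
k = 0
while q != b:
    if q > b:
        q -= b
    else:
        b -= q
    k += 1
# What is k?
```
Trace:
  q=11
  q=11, b=7
  q=11, b=7, k=0
  q=4, b=7, k=1
  q=4, b=3, k=2
  q=1, b=3, k=3
  q=1, b=2, k=4
  q=1, b=1, k=5

Final answer: 5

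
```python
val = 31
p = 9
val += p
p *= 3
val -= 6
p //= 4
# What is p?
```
Trace:
  val=31
  val=31, p=9
  val=40, p=9
  val=40, p=27
  val=34, p=27
  val=34, p=6

Final answer: 6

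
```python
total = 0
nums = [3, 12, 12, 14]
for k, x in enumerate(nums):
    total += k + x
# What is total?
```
Trace:
  total=0
  total=3, k=0, x=3
  total=16, k=1, x=12
  total=30, k=2, x=12
  total=47, k=3, x=14

Final answer: 47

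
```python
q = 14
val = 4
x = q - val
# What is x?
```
Trace:
  q=14
  q=14, val=4
  q=14, val=4, x=10

Final answer: 10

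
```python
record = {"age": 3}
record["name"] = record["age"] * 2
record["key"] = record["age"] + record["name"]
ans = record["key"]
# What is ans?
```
Trace:
  record={'age': 3}
  record={'age': 3, 'name': 6}
  record={'age': 3, 'name': 6, 'key': 9}
  record={'age': 3, 'name': 6, 'key': 9}, ans=9

Final answer: 9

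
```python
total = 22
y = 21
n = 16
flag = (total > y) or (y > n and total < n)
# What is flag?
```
Trace:
  total=22
  total=22, y=21
  total=22, y=21, n=16
  total=22, y=21, n=16, flag=True

Final answer: True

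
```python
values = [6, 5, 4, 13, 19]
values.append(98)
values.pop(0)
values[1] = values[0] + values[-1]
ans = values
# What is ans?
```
Trace:
  values=[6, 5, 4, 13, 19]
  values=[6, 5, 4, 13, 19, 98]
  values=[5, 4, 13, 19, 98]
  values=[5, 103, 13, 19, 98]
  values=[5, 103, 13, 19, 98], ans=[5, 103, 13, 19, 98]

Final answer: [5, 103, 13, 19, 98]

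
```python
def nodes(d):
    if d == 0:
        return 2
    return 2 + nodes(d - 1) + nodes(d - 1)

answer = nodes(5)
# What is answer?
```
Call trace (a repeated sub-call is expanded the first time; later identical calls just restate its return value):
nodes(d=5)
  nodes(d=4)
    nodes(d=3)
      nodes(d=2)
        nodes(d=1)
          nodes(d=0)
          -> return 2
          nodes(d=0)
          -> return 2
        -> return 6
        nodes(d=1) -> return 6  (same call as traced above)
      -> return 14
      nodes(d=2) -> return 14  (same call as traced above)
    -> return 30
    nodes(d=3) -> return 30  (same call as traced above)
  -> return 62
  nodes(d=4) -> return 62  (same call as traced above)
-> return 126

Final answer: 126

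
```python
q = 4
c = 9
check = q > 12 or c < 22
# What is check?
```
Trace:
  q=4
  q=4, c=9
  q=4, c=9, check=True

Final answer: True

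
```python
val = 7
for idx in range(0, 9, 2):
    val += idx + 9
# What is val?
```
Trace:
  val=7
  val=16, idx=0
  val=27, idx=2
  val=40, idx=4
  val=55, idx=6
  val=72, idx=8

Final answer: 72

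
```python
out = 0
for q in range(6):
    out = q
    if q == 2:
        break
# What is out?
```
Trace:
  out=0
  out=0, q=0
  out=1, q=1
  out=2, q=2

Final answer: 2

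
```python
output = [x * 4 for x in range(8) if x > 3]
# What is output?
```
Trace:
  x=0
  x=1
  x=2
  x=3
  x=4
  x=5
  x=6
  x=7
  output=[16, 20, 24, 28]

Final answer: [16, 20, 24, 28]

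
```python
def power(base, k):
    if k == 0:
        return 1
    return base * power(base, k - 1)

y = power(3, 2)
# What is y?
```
Call trace:
power(base=3, k=2)
  power(base=3, k=1)
    power(base=3, k=0)
    -> return 1
  -> return 3
-> return 9

Final answer: 9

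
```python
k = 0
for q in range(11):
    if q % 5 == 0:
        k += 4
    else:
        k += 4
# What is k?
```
Trace:
  k=0
  k=4, q=0
  k=8, q=1
  k=12, q=2
  k=16, q=3
  k=20, q=4
  k=24, q=5
  k=28, q=6
  k=32, q=7
  k=36, q=8
  k=40, q=9
  k=44, q=10

Final answer: 44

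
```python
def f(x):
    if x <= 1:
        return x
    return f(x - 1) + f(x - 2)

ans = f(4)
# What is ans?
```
Call trace (a repeated sub-call is expanded the first time; later identical calls just restate its return value):
f(x=4)
  f(x=3)
    f(x=2)
      f(x=1)
      -> return 1
      f(x=0)
      -> return 0
    -> return 1
    f(x=1)
    -> return 1
  -> return 2
  f(x=2) -> return 1  (same call as traced above)
-> return 3

Final answer: 3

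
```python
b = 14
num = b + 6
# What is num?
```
Trace:
  b=14
  b=14, num=20

Final answer: 20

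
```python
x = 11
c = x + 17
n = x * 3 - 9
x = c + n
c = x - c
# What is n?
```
Trace:
  x=11
  x=11, c=28
  x=11, c=28, n=24
  x=52, c=28, n=24
  x=52, c=24, n=24

Final answer: 24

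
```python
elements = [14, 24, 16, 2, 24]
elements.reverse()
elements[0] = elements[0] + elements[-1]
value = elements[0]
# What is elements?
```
Trace:
  elements=[14, 24, 16, 2, 24]
  elements=[24, 2, 16, 24, 14]
  elements=[38, 2, 16, 24, 14]
  elements=[38, 2, 16, 24, 14], value=38

Final answer: [38, 2, 16, 24, 14]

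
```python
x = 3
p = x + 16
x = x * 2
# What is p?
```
Trace:
  x=3
  x=3, p=19
  x=6, p=19

Final answer: 19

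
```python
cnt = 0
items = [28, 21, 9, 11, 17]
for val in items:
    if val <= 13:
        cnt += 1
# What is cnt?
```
Trace:
  cnt=0
  cnt=0, val=28
  cnt=0, val=21
  cnt=1, val=9
  cnt=2, val=11
  cnt=2, val=17

Final answer: 2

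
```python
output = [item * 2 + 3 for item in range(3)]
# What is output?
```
Trace:
  item=0
  item=1
  item=2
  output=[3, 5, 7]

Final answer: [3, 5, 7]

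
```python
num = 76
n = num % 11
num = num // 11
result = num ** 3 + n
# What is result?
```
Trace:
  num=76
  num=76, n=10
  num=6, n=10
  num=6, n=10, result=226

Final answer: 226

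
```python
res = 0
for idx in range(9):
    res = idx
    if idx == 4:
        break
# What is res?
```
Trace:
  res=0
  res=0, idx=0
  res=1, idx=1
  res=2, idx=2
  res=3, idx=3
  res=4, idx=4

Final answer: 4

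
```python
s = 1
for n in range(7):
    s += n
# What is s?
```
Trace:
  s=1
  s=1, n=0
  s=2, n=1
  s=4, n=2
  s=7, n=3
  s=11, n=4
  s=16, n=5
  s=22, n=6

Final answer: 22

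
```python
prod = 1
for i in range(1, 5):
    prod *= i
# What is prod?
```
Trace:
  prod=1
  prod=1, i=1
  prod=2, i=2
  prod=6, i=3
  prod=24, i=4

Final answer: 24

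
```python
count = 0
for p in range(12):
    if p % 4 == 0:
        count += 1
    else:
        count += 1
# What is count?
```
Trace:
  count=0
  count=1, p=0
  count=2, p=1
  count=3, p=2
  count=4, p=3
  count=5, p=4
  count=6, p=5
  count=7, p=6
  count=8, p=7
  count=9, p=8
  count=10, p=9
  count=11, p=10
  count=12, p=11

Final answer: 12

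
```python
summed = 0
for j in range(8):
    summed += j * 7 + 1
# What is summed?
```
Trace:
  summed=0
  summed=1, j=0
  summed=9, j=1
  summed=24, j=2
  summed=46, j=3
  summed=75, j=4
  summed=111, j=5
  summed=154, j=6
  summed=204, j=7

Final answer: 204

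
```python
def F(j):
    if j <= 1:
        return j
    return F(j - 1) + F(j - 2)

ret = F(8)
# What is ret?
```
Call trace (a repeated sub-call is expanded the first time; later identical calls just restate its return value):
F(j=8)
  F(j=7)
    F(j=6)
      F(j=5)
        F(j=4)
          F(j=3)
            F(j=2)
              F(j=1)
              -> return 1
              F(j=0)
              -> return 0
            -> return 1
            F(j=1)
            -> return 1
          -> return 2
          F(j=2) -> return 1  (same call as traced above)
        -> return 3
        F(j=3) -> return 2  (same call as traced above)
      -> return 5
      F(j=4) -> return 3  (same call as traced above)
    -> return 8
    F(j=5) -> return 5  (same call as traced above)
  -> return 13
  F(j=6) -> return 8  (same call as traced above)
-> return 21

Final answer: 21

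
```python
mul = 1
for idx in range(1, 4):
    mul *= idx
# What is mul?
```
Trace:
  mul=1
  mul=1, idx=1
  mul=2, idx=2
  mul=6, idx=3

Final answer: 6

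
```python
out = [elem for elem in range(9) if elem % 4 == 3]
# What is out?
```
Trace:
  elem=0
  elem=1
  elem=2
  elem=3
  elem=4
  elem=5
  elem=6
  elem=7
  elem=8
  out=[3, 7]

Final answer: [3, 7]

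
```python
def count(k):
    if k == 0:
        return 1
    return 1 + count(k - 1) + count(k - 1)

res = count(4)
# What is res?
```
Call trace (a repeated sub-call is expanded the first time; later identical calls just restate its return value):
count(k=4)
  count(k=3)
    count(k=2)
      count(k=1)
        count(k=0)
        -> return 1
        count(k=0)
        -> return 1
      -> return 3
      count(k=1) -> return 3  (same call as traced above)
    -> return 7
    count(k=2) -> return 7  (same call as traced above)
  -> return 15
  count(k=3) -> return 15  (same call as traced above)
-> return 31

Final answer: 31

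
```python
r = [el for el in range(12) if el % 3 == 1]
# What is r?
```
Trace:
  el=0
  el=1
  el=2
  el=3
  el=4
  el=5
  el=6
  el=7
  el=8
  el=9
  el=10
  el=11
  r=[1, 4, 7, 10]

Final answer: [1, 4, 7, 10]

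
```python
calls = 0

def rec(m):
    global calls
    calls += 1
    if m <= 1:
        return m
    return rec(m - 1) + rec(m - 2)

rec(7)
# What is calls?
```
Call trace (a repeated sub-call is expanded the first time; later identical calls just restate its return value):
rec(m=7)
  rec(m=6)
    rec(m=5)
      rec(m=4)
        rec(m=3)
          rec(m=2)
            rec(m=1)
            -> return 1
            rec(m=0)
            -> return 0
          -> return 1
          rec(m=1)
          -> return 1
        -> return 2
        rec(m=2) -> return 1  (same call as traced above)
      -> return 3
      rec(m=3) -> return 2  (same call as traced above)
    -> return 5
    rec(m=4) -> return 3  (same call as traced above)
  -> return 8
  rec(m=5) -> return 5  (same call as traced above)
-> return 13

calls is incremented once per call, so count the calls in each subtree. Let C(m) = number of calls made by rec(m).
C(0) = C(1) = 1 (base case, no recursion); C(m) = 1 + C(m - 1) + C(m - 2) otherwise.
C(2) = 1 + C(1) + C(0) = 1 + 1 + 1 = 3
C(3) = 1 + C(2) + C(1) = 1 + 3 + 1 = 5
C(4) = 1 + C(3) + C(2) = 1 + 5 + 3 = 9
C(5) = 1 + C(4) + C(3) = 1 + 9 + 5 = 15
C(6) = 1 + C(5) + C(4) = 1 + 15 + 9 = 25
C(7) = 1 + C(6) + C(5) = 1 + 25 + 15 = 41
calls = C(7) = 41

Final answer: 41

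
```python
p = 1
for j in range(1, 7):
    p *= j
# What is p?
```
Trace:
  p=1
  p=1, j=1
  p=2, j=2
  p=6, j=3
  p=24, j=4
  p=120, j=5
  p=720, j=6

Final answer: 720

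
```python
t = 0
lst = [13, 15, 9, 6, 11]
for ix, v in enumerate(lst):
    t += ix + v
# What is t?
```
Trace:
  t=0
  t=13, ix=0, v=13
  t=29, ix=1, v=15
  t=40, ix=2, v=9
  t=49, ix=3, v=6
  t=64, ix=4, v=11

Final answer: 64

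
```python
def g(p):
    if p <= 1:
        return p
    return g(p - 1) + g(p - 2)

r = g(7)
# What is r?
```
Call trace (a repeated sub-call is expanded the first time; later identical calls just restate its return value):
g(p=7)
  g(p=6)
    g(p=5)
      g(p=4)
        g(p=3)
          g(p=2)
            g(p=1)
            -> return 1
            g(p=0)
            -> return 0
          -> return 1
          g(p=1)
          -> return 1
        -> return 2
        g(p=2) -> return 1  (same call as traced above)
      -> return 3
      g(p=3) -> return 2  (same call as traced above)
    -> return 5
    g(p=4) -> return 3  (same call as traced above)
  -> return 8
  g(p=5) -> return 5  (same call as traced above)
-> return 13

Final answer: 13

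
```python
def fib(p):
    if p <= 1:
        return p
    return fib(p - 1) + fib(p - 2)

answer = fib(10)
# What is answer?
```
Call trace (a repeated sub-call is expanded the first time; later identical calls just restate its return value):
fib(p=10)
  fib(p=9)
    fib(p=8)
      fib(p=7)
        fib(p=6)
          fib(p=5)
            fib(p=4)
              fib(p=3)
                fib(p=2)
                  fib(p=1)
                  -> return 1
                  fib(p=0)
                  -> return 0
                -> return 1
                fib(p=1)
                -> return 1
              -> return 2
              fib(p=2) -> return 1  (same call as traced above)
            -> return 3
            fib(p=3) -> return 2  (same call as traced above)
          -> return 5
          fib(p=4) -> return 3  (same call as traced above)
        -> return 8
        fib(p=5) -> return 5  (same call as traced above)
      -> return 13
      fib(p=6) -> return 8  (same call as traced above)
    -> return 21
    fib(p=7) -> return 13  (same call as traced above)
  -> return 34
  fib(p=8) -> return 21  (same call as traced above)
-> return 55

Final answer: 55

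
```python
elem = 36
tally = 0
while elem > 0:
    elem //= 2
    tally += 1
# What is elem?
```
Trace:
  elem=36
  elem=36, tally=0
  elem=18, tally=1
  elem=9, tally=2
  elem=4, tally=3
  elem=2, tally=4
  elem=1, tally=5
  elem=0, tally=6

Final answer: 0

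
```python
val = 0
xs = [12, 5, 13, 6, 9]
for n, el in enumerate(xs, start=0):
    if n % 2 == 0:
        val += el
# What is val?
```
Trace:
  val=0
  val=12, n=0, el=12
  val=12, n=1, el=5
  val=25, n=2, el=13
  val=25, n=3, el=6
  val=34, n=4, el=9

Final answer: 34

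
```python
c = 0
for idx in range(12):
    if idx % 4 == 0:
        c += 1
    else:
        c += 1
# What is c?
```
Trace:
  c=0
  c=1, idx=0
  c=2, idx=1
  c=3, idx=2
  c=4, idx=3
  c=5, idx=4
  c=6, idx=5
  c=7, idx=6
  c=8, idx=7
  c=9, idx=8
  c=10, idx=9
  c=11, idx=10
  c=12, idx=11

Final answer: 12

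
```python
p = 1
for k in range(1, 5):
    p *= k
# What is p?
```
Trace:
  p=1
  p=1, k=1
  p=2, k=2
  p=6, k=3
  p=24, k=4

Final answer: 24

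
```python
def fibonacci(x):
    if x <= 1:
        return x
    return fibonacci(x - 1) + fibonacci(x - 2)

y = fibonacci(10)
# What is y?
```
Call trace (a repeated sub-call is expanded the first time; later identical calls just restate its return value):
fibonacci(x=10)
  fibonacci(x=9)
    fibonacci(x=8)
      fibonacci(x=7)
        fibonacci(x=6)
          fibonacci(x=5)
            fibonacci(x=4)
              fibonacci(x=3)
                fibonacci(x=2)
                  fibonacci(x=1)
                  -> return 1
                  fibonacci(x=0)
                  -> return 0
                -> return 1
                fibonacci(x=1)
                -> return 1
              -> return 2
              fibonacci(x=2) -> return 1  (same call as traced above)
            -> return 3
            fibonacci(x=3) -> return 2  (same call as traced above)
          -> return 5
          fibonacci(x=4) -> return 3  (same call as traced above)
        -> return 8
        fibonacci(x=5) -> return 5  (same call as traced above)
      -> return 13
      fibonacci(x=6) -> return 8  (same call as traced above)
    -> return 21
    fibonacci(x=7) -> return 13  (same call as traced above)
  -> return 34
  fibonacci(x=8) -> return 21  (same call as traced above)
-> return 55

Final answer: 55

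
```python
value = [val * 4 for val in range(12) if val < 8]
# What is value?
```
Trace:
  val=0
  val=1
  val=2
  val=3
  val=4
  val=5
  val=6
  val=7
  val=8
  val=9
  val=10
  val=11
  value=[0, 4, 8, 12, 16, 20, 24, 28]

Final answer: [0, 4, 8, 12, 16, 20, 24, 28]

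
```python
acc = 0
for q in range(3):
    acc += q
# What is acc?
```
Trace:
  acc=0
  acc=0, q=0
  acc=1, q=1
  acc=3, q=2

Final answer: 3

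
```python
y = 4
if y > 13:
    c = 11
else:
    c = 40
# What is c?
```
Trace:
  y=4
  y=4, c=40

Final answer: 40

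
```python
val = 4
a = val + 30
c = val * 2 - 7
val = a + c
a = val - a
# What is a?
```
Trace:
  val=4
  val=4, a=34
  val=4, a=34, c=1
  val=35, a=34, c=1
  val=35, a=1, c=1

Final answer: 1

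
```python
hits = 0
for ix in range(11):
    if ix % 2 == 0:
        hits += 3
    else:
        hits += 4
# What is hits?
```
Trace:
  hits=0
  hits=3, ix=0
  hits=7, ix=1
  hits=10, ix=2
  hits=14, ix=3
  hits=17, ix=4
  hits=21, ix=5
  hits=24, ix=6
  hits=28, ix=7
  hits=31, ix=8
  hits=35, ix=9
  hits=38, ix=10

Final answer: 38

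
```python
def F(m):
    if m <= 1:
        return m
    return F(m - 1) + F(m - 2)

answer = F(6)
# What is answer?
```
Call trace (a repeated sub-call is expanded the first time; later identical calls just restate its return value):
F(m=6)
  F(m=5)
    F(m=4)
      F(m=3)
        F(m=2)
          F(m=1)
          -> return 1
          F(m=0)
          -> return 0
        -> return 1
        F(m=1)
        -> return 1
      -> return 2
      F(m=2) -> return 1  (same call as traced above)
    -> return 3
    F(m=3) -> return 2  (same call as traced above)
  -> return 5
  F(m=4) -> return 3  (same call as traced above)
-> return 8

Final answer: 8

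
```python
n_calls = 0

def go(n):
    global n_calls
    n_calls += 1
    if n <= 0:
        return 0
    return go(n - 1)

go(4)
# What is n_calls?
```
Call trace:
go(n=4)
  go(n=3)
    go(n=2)
      go(n=1)
        go(n=0)
        -> return 0
      -> return 0
    -> return 0
  -> return 0
-> return 0

n_calls is incremented once per call. go is entered once for each n = 4, 3, 2, 1, 0 (the n <= 0 call returns without recursing), i.e. 4 + 1 calls.
n_calls = 5

Final answer: 5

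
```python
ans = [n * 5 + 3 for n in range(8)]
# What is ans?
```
Trace:
  n=0
  n=1
  n=2
  n=3
  n=4
  n=5
  n=6
  n=7
  ans=[3, 8, 13, 18, 23, 28, 33, 38]

Final answer: [3, 8, 13, 18, 23, 28, 33, 38]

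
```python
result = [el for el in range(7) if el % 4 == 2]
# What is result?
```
Trace:
  el=0
  el=1
  el=2
  el=3
  el=4
  el=5
  el=6
  result=[2, 6]

Final answer: [2, 6]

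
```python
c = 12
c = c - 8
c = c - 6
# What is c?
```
Trace:
  c=12
  c=4
  c=-2

Final answer: -2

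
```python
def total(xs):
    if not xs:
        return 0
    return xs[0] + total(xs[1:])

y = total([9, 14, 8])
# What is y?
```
Call trace:
total(xs=[9, 14, 8])
  total(xs=[14, 8])
    total(xs=[8])
      total(xs=[])
      -> return 0
    -> return 8
  -> return 22
-> return 31

Final answer: 31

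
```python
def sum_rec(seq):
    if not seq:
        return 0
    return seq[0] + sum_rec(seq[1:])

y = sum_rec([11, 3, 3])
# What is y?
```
Call trace:
sum_rec(seq=[11, 3, 3])
  sum_rec(seq=[3, 3])
    sum_rec(seq=[3])
      sum_rec(seq=[])
      -> return 0
    -> return 3
  -> return 6
-> return 17

Final answer: 17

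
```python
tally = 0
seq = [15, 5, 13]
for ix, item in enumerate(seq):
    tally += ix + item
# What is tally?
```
Trace:
  tally=0
  tally=15, ix=0, item=15
  tally=21, ix=1, item=5
  tally=36, ix=2, item=13

Final answer: 36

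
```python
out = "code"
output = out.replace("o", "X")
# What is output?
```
Trace:
  out='code'
  out='code', output='cXde'

Final answer: 'cXde'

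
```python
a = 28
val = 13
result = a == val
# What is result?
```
Trace:
  a=28
  a=28, val=13
  a=28, val=13, result=False

Final answer: False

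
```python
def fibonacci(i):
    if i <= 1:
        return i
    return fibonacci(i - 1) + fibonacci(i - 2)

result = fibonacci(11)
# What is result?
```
Call trace (a repeated sub-call is expanded the first time; later identical calls just restate its return value):
fibonacci(i=11)
  fibonacci(i=10)
    fibonacci(i=9)
      fibonacci(i=8)
        fibonacci(i=7)
          fibonacci(i=6)
            fibonacci(i=5)
              fibonacci(i=4)
                fibonacci(i=3)
                  fibonacci(i=2)
                    fibonacci(i=1)
                    -> return 1
                    fibonacci(i=0)
                    -> return 0
                  -> return 1
                  fibonacci(i=1)
                  -> return 1
                -> return 2
                fibonacci(i=2) -> return 1  (same call as traced above)
              -> return 3
              fibonacci(i=3) -> return 2  (same call as traced above)
            -> return 5
            fibonacci(i=4) -> return 3  (same call as traced above)
          -> return 8
          fibonacci(i=5) -> return 5  (same call as traced above)
        -> return 13
        fibonacci(i=6) -> return 8  (same call as traced above)
      -> return 21
      fibonacci(i=7) -> return 13  (same call as traced above)
    -> return 34
    fibonacci(i=8) -> return 21  (same call as traced above)
  -> return 55
  fibonacci(i=9) -> return 34  (same call as traced above)
-> return 89

Final answer: 89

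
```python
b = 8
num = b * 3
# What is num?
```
Trace:
  b=8
  b=8, num=24

Final answer: 24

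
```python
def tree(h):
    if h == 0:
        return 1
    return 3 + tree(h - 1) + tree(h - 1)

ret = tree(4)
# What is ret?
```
Call trace (a repeated sub-call is expanded the first time; later identical calls just restate its return value):
tree(h=4)
  tree(h=3)
    tree(h=2)
      tree(h=1)
        tree(h=0)
        -> return 1
        tree(h=0)
        -> return 1
      -> return 5
      tree(h=1) -> return 5  (same call as traced above)
    -> return 13
    tree(h=2) -> return 13  (same call as traced above)
  -> return 29
  tree(h=3) -> return 29  (same call as traced above)
-> return 61

Final answer: 61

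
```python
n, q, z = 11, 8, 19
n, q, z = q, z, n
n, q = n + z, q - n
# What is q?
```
Trace:
  n=11, q=8, z=19
  n=8, q=19, z=11
  n=19, q=11, z=11

Final answer: 11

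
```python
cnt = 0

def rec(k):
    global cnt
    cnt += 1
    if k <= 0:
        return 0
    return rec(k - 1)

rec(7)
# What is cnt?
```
Call trace:
rec(k=7)
  rec(k=6)
    rec(k=5)
      rec(k=4)
        rec(k=3)
          rec(k=2)
            rec(k=1)
              rec(k=0)
              -> return 0
            -> return 0
          -> return 0
        -> return 0
      -> return 0
    -> return 0
  -> return 0
-> return 0

cnt is incremented once per call. rec is entered once for each k = 7, 6, 5, 4, 3, 2, 1, 0 (the k <= 0 call returns without recursing), i.e. 7 + 1 calls.
cnt = 8

Final answer: 8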